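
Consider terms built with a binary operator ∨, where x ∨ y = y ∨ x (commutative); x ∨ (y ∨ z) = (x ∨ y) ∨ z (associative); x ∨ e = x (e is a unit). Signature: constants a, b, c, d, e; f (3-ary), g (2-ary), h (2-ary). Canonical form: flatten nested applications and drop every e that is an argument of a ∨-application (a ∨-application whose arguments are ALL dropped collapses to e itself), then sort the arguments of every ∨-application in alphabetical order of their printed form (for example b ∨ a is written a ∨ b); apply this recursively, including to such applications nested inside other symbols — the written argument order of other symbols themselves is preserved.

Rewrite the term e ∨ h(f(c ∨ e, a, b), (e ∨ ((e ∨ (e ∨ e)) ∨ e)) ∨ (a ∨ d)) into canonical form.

Answer: h(f(c, a, b), a ∨ d)

Derivation:
Canonicalize subterm:  h(f(c ∨ e, a, b), (e ∨ ((e ∨ (e ∨ e)) ∨ e)) ∨ (a ∨ d))  →  h(f(c, a, b), a ∨ d)
Drop the unit:  drop e
Sort:  h(f(c, a, b), a ∨ d)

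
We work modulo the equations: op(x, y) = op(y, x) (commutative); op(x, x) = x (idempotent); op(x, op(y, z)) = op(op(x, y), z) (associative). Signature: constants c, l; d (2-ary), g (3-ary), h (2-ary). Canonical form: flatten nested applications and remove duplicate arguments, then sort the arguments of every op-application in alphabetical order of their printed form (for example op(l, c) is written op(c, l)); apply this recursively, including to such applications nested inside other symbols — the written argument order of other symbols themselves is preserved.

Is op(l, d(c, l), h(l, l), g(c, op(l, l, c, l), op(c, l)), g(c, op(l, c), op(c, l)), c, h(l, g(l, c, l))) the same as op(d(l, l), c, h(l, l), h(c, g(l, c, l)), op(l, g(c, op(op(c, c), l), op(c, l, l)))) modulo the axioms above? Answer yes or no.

Answer: no — op(c, d(c, l), g(c, op(c, l), op(c, l)), h(l, g(l, c, l)), h(l, l), l) vs op(c, d(l, l), g(c, op(c, l), op(c, l)), h(c, g(l, c, l)), h(l, l), l)

Derivation:
Left:  op(l, d(c, l), h(l, l), g(c, op(l, l, c, l), op(c, l)), g(c, op(l, c), op(c, l)), c, h(l, g(l, c, l)))
  Canonicalize subterm:  g(c, op(l, l, c, l), op(c, l))  →  g(c, op(c, l), op(c, l))
  Inside:  g(c, op(l, c), op(c, l))  →  g(c, op(c, l), op(c, l))
  Deduplicate:  drop duplicate g(c, op(c, l), op(c, l))
  Order the arguments:  op(c, d(c, l), g(c, op(c, l), op(c, l)), h(l, g(l, c, l)), h(l, l), l)
Right:  op(d(l, l), c, h(l, l), h(c, g(l, c, l)), op(l, g(c, op(op(c, c), l), op(c, l, l))))
  Un-nest:  op(d(l, l), c, h(l, l), h(c, g(l, c, l)), l, g(c, op(op(c, c), l), op(c, l, l)))
  Inside:  g(c, op(op(c, c), l), op(c, l, l))  →  g(c, op(c, l), op(c, l))
  Order the arguments:  op(c, d(l, l), g(c, op(c, l), op(c, l)), h(c, g(l, c, l)), h(l, l), l)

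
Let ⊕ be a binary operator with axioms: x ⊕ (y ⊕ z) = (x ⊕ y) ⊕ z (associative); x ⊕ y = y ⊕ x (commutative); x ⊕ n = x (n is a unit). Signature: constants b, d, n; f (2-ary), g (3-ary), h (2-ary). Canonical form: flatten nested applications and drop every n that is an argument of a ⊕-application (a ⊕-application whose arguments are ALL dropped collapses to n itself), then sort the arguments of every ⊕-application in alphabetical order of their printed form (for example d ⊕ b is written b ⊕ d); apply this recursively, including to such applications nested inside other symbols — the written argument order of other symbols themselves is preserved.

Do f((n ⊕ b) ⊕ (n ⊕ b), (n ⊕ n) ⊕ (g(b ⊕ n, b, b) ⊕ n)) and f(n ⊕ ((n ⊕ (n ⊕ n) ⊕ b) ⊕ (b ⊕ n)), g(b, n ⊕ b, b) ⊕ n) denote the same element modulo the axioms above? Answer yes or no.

Answer: yes — both canonical forms are f(b ⊕ b, g(b, b, b))

Derivation:
Left:  f((n ⊕ b) ⊕ (n ⊕ b), (n ⊕ n) ⊕ (g(b ⊕ n, b, b) ⊕ n))
  Descend into:  (n ⊕ n) ⊕ (g(b ⊕ n, b, b) ⊕ n)
  Merge nested applications:  n ⊕ n ⊕ g(b ⊕ n, b, b) ⊕ n
  Inside:  g(b ⊕ n, b, b)  →  g(b, b, b)
  Drop the unit:  drop n (×3)
  Sort:  g(b, b, b)
  Put back:  f(b ⊕ b, g(b, b, b))
Right:  f(n ⊕ ((n ⊕ (n ⊕ n) ⊕ b) ⊕ (b ⊕ n)), g(b, n ⊕ b, b) ⊕ n)
  Descend into:  n ⊕ ((n ⊕ (n ⊕ n) ⊕ b) ⊕ (b ⊕ n))
  Flatten:  n ⊕ n ⊕ n ⊕ n ⊕ b ⊕ b ⊕ n
  Drop the unit:  drop n (×5)
  Sort:  b ⊕ b
  Rebuild:  f(b ⊕ b, g(b, b, b))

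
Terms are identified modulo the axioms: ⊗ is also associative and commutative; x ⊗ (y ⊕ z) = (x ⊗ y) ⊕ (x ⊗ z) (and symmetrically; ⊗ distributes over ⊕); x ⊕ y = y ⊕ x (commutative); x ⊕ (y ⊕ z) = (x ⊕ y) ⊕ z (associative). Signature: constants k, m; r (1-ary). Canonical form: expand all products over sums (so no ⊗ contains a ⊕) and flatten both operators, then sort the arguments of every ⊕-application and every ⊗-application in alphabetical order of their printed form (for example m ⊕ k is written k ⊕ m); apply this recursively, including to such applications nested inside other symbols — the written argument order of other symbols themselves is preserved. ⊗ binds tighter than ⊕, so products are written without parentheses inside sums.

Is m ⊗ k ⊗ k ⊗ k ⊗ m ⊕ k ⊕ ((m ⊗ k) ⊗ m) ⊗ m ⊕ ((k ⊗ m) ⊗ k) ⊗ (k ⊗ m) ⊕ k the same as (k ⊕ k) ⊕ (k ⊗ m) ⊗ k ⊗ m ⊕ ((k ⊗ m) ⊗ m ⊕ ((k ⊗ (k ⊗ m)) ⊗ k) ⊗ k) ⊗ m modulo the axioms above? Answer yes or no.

Answer: no — k ⊕ k ⊕ k ⊗ k ⊗ k ⊗ m ⊗ m ⊕ k ⊗ k ⊗ k ⊗ m ⊗ m ⊕ k ⊗ m ⊗ m ⊗ m vs k ⊕ k ⊕ k ⊗ k ⊗ k ⊗ k ⊗ m ⊗ m ⊕ k ⊗ k ⊗ m ⊗ m ⊕ k ⊗ m ⊗ m ⊗ m

Derivation:
Left:  m ⊗ k ⊗ k ⊗ k ⊗ m ⊕ k ⊕ ((m ⊗ k) ⊗ m) ⊗ m ⊕ ((k ⊗ m) ⊗ k) ⊗ (k ⊗ m) ⊕ k
  Flatten:  k ⊗ k ⊗ k ⊗ m ⊗ m ⊕ k ⊕ k ⊗ m ⊗ m ⊗ m ⊕ k ⊗ k ⊗ k ⊗ m ⊗ m ⊕ k
  Order the arguments:  k ⊕ k ⊕ k ⊗ k ⊗ k ⊗ m ⊗ m ⊕ k ⊗ k ⊗ k ⊗ m ⊗ m ⊕ k ⊗ m ⊗ m ⊗ m
Right:  (k ⊕ k) ⊕ (k ⊗ m) ⊗ k ⊗ m ⊕ ((k ⊗ m) ⊗ m ⊕ ((k ⊗ (k ⊗ m)) ⊗ k) ⊗ k) ⊗ m
  Distribute:  k ⊕ k ⊕ k ⊗ k ⊗ m ⊗ m ⊕ k ⊗ m ⊗ m ⊗ m ⊕ k ⊗ k ⊗ k ⊗ k ⊗ m ⊗ m
  Order the arguments:  k ⊕ k ⊕ k ⊗ k ⊗ k ⊗ k ⊗ m ⊗ m ⊕ k ⊗ k ⊗ m ⊗ m ⊕ k ⊗ m ⊗ m ⊗ m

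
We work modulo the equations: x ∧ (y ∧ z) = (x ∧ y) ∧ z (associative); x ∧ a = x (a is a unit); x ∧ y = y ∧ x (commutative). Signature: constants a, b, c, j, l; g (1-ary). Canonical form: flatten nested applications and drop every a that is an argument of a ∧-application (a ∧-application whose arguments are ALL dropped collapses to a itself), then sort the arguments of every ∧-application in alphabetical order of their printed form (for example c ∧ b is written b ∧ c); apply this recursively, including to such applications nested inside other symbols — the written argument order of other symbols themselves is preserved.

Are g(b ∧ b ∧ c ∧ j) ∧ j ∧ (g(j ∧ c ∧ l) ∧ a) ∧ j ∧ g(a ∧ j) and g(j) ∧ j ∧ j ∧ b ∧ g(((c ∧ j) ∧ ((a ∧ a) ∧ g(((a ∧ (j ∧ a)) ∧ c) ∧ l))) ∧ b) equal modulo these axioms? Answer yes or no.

Answer: no — g(b ∧ b ∧ c ∧ j) ∧ g(c ∧ j ∧ l) ∧ g(j) ∧ j ∧ j vs b ∧ g(b ∧ c ∧ g(c ∧ j ∧ l) ∧ j) ∧ g(j) ∧ j ∧ j

Derivation:
Left:  g(b ∧ b ∧ c ∧ j) ∧ j ∧ (g(j ∧ c ∧ l) ∧ a) ∧ j ∧ g(a ∧ j)
  Merge nested applications:  g(b ∧ b ∧ c ∧ j) ∧ j ∧ g(j ∧ c ∧ l) ∧ a ∧ j ∧ g(a ∧ j)
  Canonicalize subterm:  g(j ∧ c ∧ l)  →  g(c ∧ j ∧ l)
  Simplify inside:  g(a ∧ j)  →  g(j)
  Drop the unit:  drop a
  Sort:  g(b ∧ b ∧ c ∧ j) ∧ g(c ∧ j ∧ l) ∧ g(j) ∧ j ∧ j
Right:  g(j) ∧ j ∧ j ∧ b ∧ g(((c ∧ j) ∧ ((a ∧ a) ∧ g(((a ∧ (j ∧ a)) ∧ c) ∧ l))) ∧ b)
  Inside:  g(((c ∧ j) ∧ ((a ∧ a) ∧ g(((a ∧ (j ∧ a)) ∧ c) ∧ l))) ∧ b)  →  g(b ∧ c ∧ g(c ∧ j ∧ l) ∧ j)
  Sort:  b ∧ g(b ∧ c ∧ g(c ∧ j ∧ l) ∧ j) ∧ g(j) ∧ j ∧ j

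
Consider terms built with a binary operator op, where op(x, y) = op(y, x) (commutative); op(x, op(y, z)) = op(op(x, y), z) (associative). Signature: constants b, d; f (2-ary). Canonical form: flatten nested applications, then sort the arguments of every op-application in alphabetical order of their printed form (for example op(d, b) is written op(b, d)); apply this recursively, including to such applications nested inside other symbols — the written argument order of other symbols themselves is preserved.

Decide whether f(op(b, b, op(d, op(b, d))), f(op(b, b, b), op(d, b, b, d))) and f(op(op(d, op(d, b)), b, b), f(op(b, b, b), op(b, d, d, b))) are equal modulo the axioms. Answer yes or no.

Answer: yes — both canonical forms are f(op(b, b, b, d, d), f(op(b, b, b), op(b, b, d, d)))

Derivation:
Left:  f(op(b, b, op(d, op(b, d))), f(op(b, b, b), op(d, b, b, d)))
  Focus inside:  op(b, b, op(d, op(b, d)))
  Un-nest:  op(b, b, d, b, d)
  Sort:  op(b, b, b, d, d)
  Put back:  f(op(b, b, b, d, d), f(op(b, b, b), op(b, b, d, d)))
Right:  f(op(op(d, op(d, b)), b, b), f(op(b, b, b), op(b, d, d, b)))
  Descend into:  op(op(d, op(d, b)), b, b)
  Un-nest:  op(d, d, b, b, b)
  Order the arguments:  op(b, b, b, d, d)
  Reassemble:  f(op(b, b, b, d, d), f(op(b, b, b), op(b, b, d, d)))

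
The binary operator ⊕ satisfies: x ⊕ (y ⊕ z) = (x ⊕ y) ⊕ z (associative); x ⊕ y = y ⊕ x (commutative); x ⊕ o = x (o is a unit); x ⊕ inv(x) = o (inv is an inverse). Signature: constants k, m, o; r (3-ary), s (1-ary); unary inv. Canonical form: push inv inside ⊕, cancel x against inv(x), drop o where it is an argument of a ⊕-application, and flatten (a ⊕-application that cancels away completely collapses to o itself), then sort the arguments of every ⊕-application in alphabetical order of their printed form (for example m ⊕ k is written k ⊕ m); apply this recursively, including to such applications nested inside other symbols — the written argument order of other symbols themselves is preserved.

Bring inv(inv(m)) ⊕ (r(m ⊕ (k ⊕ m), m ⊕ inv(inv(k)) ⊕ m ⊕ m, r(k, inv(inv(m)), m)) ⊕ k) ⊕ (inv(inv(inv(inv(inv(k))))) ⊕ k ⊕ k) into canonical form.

Answer: k ⊕ k ⊕ m ⊕ r(k ⊕ m ⊕ m, k ⊕ m ⊕ m ⊕ m, r(k, m, m))

Derivation:
Push inv inside:  distribute inv over ⊕ and collapse double inv
Collect terms:  m ⊕ r(k ⊕ m ⊕ m, k ⊕ m ⊕ m ⊕ m, r(k, m, m)) ⊕ k ⊕ k
Order the arguments:  k ⊕ k ⊕ m ⊕ r(k ⊕ m ⊕ m, k ⊕ m ⊕ m ⊕ m, r(k, m, m))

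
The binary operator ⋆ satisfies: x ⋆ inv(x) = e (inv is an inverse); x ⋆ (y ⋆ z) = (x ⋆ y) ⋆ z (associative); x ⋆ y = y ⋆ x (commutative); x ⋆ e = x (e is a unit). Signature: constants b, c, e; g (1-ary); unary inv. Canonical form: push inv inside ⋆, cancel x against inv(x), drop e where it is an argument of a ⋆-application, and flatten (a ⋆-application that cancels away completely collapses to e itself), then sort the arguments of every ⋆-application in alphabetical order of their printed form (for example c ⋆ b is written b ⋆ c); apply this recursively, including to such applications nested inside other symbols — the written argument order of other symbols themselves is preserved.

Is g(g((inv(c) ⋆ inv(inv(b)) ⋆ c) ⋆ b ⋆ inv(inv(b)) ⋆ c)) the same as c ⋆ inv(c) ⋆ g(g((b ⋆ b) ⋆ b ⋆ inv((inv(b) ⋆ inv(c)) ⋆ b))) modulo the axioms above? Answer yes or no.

Answer: yes — both canonical forms are g(g(b ⋆ b ⋆ b ⋆ c))

Derivation:
Left:  g(g((inv(c) ⋆ inv(inv(b)) ⋆ c) ⋆ b ⋆ inv(inv(b)) ⋆ c))
  Focus inside:  (inv(c) ⋆ inv(inv(b)) ⋆ c) ⋆ b ⋆ inv(inv(b)) ⋆ c
  Push inv inside:  distribute inv over ⋆ and collapse double inv
  Combine occurrences:  c ⋆ b ⋆ b ⋆ b
  Sort:  b ⋆ b ⋆ b ⋆ c
  Reassemble:  g(g(b ⋆ b ⋆ b ⋆ c))
Right:  c ⋆ inv(c) ⋆ g(g((b ⋆ b) ⋆ b ⋆ inv((inv(b) ⋆ inv(c)) ⋆ b)))
  Push inv inside:  distribute inv over ⋆ and collapse double inv
  Cancel inverse pairs:  c cancels
  Collect:  g(g(b ⋆ b ⋆ b ⋆ c))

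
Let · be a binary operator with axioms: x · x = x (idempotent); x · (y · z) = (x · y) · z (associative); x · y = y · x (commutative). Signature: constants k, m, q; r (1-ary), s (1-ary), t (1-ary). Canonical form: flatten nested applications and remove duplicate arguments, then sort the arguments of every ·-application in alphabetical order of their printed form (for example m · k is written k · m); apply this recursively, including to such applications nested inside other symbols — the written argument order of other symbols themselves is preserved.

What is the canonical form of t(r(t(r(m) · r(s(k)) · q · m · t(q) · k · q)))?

Work inside:  r(m) · r(s(k)) · q · m · t(q) · k · q
Idempotence:  drop duplicate q
Sort arguments:  k · m · q · r(m) · r(s(k)) · t(q)
Put back:  t(r(t(k · m · q · r(m) · r(s(k)) · t(q))))

Answer: t(r(t(k · m · q · r(m) · r(s(k)) · t(q))))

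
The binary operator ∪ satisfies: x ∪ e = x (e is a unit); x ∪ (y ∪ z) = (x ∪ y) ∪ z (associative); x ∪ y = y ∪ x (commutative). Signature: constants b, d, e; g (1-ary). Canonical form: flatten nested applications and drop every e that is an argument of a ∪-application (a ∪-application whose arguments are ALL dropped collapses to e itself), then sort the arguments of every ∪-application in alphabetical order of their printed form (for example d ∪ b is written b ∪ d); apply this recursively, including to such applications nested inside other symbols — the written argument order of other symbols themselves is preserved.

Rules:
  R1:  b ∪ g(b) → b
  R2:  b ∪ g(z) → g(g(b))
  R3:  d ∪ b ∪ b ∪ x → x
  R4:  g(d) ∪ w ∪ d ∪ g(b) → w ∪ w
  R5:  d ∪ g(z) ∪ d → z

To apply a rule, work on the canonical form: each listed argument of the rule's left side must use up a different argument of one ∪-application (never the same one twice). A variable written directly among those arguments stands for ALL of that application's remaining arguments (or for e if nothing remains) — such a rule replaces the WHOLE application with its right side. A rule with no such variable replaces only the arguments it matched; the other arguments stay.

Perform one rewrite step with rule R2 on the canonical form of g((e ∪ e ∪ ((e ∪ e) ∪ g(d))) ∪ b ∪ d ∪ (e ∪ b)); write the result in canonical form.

Canonical form:  g(b ∪ b ∪ d ∪ g(d))
R2 matches:  uses b, g(d);  z := d
Result:  g(b ∪ d ∪ g(g(b)))

Answer: g(b ∪ d ∪ g(g(b)))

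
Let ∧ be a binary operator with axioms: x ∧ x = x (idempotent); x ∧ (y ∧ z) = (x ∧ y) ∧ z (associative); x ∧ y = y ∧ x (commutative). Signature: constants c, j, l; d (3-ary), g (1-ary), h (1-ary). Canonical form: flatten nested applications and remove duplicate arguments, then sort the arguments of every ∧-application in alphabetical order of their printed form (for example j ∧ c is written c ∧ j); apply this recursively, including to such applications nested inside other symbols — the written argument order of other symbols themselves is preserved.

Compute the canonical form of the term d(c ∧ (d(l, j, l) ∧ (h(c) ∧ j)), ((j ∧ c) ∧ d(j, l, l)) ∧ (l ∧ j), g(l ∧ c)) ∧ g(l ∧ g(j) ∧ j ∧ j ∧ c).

Answer: d(c ∧ d(l, j, l) ∧ h(c) ∧ j, c ∧ d(j, l, l) ∧ j ∧ l, g(c ∧ l)) ∧ g(c ∧ g(j) ∧ j ∧ l)

Derivation:
Simplify inside:  d(c ∧ (d(l, j, l) ∧ (h(c) ∧ j)), ((j ∧ c) ∧ d(j, l, l)) ∧ (l ∧ j), g(l ∧ c))  →  d(c ∧ d(l, j, l) ∧ h(c) ∧ j, c ∧ d(j, l, l) ∧ j ∧ l, g(c ∧ l))
Canonicalize subterm:  g(l ∧ g(j) ∧ j ∧ j ∧ c)  →  g(c ∧ g(j) ∧ j ∧ l)
Sort arguments:  d(c ∧ d(l, j, l) ∧ h(c) ∧ j, c ∧ d(j, l, l) ∧ j ∧ l, g(c ∧ l)) ∧ g(c ∧ g(j) ∧ j ∧ l)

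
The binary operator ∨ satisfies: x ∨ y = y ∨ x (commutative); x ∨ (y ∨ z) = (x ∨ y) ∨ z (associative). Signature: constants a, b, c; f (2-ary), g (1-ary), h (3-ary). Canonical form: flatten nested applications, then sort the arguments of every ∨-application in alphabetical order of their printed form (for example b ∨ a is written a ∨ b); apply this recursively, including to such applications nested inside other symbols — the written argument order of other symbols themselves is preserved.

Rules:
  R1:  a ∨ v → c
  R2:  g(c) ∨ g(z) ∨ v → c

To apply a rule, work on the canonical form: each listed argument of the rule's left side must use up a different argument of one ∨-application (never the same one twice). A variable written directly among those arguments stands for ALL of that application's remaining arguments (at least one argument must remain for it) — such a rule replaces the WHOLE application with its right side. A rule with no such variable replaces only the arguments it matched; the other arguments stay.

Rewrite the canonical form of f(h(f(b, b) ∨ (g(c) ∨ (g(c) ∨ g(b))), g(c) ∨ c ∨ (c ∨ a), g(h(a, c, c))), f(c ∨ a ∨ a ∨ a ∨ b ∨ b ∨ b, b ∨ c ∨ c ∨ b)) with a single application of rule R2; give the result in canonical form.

Answer: f(h(c, a ∨ c ∨ c ∨ g(c), g(h(a, c, c))), f(a ∨ a ∨ a ∨ b ∨ b ∨ b ∨ c, b ∨ b ∨ c ∨ c))

Derivation:
Canonical form:  f(h(f(b, b) ∨ g(b) ∨ g(c) ∨ g(c), a ∨ c ∨ c ∨ g(c), g(h(a, c, c))), f(a ∨ a ∨ a ∨ b ∨ b ∨ b ∨ c, b ∨ b ∨ c ∨ c))
R2 matches:  uses g(b), g(c);  v := f(b, b) ∨ g(c), z := b
The variable takes the whole remainder — replace the entire application.
Giving:  f(h(c, a ∨ c ∨ c ∨ g(c), g(h(a, c, c))), f(a ∨ a ∨ a ∨ b ∨ b ∨ b ∨ c, b ∨ b ∨ c ∨ c))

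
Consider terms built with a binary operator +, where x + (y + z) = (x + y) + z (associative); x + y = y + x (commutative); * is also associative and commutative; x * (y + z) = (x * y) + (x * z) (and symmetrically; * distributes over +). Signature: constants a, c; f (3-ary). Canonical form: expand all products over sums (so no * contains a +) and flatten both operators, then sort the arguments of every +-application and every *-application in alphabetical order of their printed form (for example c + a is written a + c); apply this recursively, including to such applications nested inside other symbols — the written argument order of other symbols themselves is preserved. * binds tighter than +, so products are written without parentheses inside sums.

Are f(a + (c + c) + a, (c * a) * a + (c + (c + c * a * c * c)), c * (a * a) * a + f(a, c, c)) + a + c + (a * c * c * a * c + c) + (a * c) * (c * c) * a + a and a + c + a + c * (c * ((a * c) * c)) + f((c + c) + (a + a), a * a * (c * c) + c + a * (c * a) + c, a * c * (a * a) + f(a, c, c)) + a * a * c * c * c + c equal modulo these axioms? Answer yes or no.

Left:  f(a + (c + c) + a, (c * a) * a + (c + (c + c * a * c * c)), c * (a * a) * a + f(a, c, c)) + a + c + (a * c * c * a * c + c) + (a * c) * (c * c) * a + a
  Flatten:  f(a + a + c + c, a * a * c + a * c * c * c + c + c, a * a * a * c + f(a, c, c)) + a + c + a * a * c * c * c + c + a * a * c * c * c + a
  Sort:  a + a + a * a * c * c * c + a * a * c * c * c + c + c + f(a + a + c + c, a * a * c + a * c * c * c + c + c, a * a * a * c + f(a, c, c))
Right:  a + c + a + c * (c * ((a * c) * c)) + f((c + c) + (a + a), a * a * (c * c) + c + a * (c * a) + c, a * c * (a * a) + f(a, c, c)) + a * a * c * c * c + c
  Un-nest:  a + c + a + a * c * c * c * c + f(a + a + c + c, a * a * c + a * a * c * c + c + c, a * a * a * c + f(a, c, c)) + a * a * c * c * c + c
  Sort arguments:  a + a + a * a * c * c * c + a * c * c * c * c + c + c + f(a + a + c + c, a * a * c + a * a * c * c + c + c, a * a * a * c + f(a, c, c))

Answer: no — a + a + a * a * c * c * c + a * a * c * c * c + c + c + f(a + a + c + c, a * a * c + a * c * c * c + c + c, a * a * a * c + f(a, c, c)) vs a + a + a * a * c * c * c + a * c * c * c * c + c + c + f(a + a + c + c, a * a * c + a * a * c * c + c + c, a * a * a * c + f(a, c, c))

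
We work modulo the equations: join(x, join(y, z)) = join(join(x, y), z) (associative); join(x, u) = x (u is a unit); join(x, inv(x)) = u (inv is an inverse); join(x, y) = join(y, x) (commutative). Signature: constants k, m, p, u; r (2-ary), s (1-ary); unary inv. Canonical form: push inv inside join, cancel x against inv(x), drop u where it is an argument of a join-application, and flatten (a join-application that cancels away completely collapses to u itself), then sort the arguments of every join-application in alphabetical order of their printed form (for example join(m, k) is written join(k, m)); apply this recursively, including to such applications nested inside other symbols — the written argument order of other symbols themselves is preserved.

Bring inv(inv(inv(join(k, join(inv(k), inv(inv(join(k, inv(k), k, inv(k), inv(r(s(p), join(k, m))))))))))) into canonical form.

Answer: r(s(p), join(k, m))

Derivation:
Push inv inside:  distribute inv over join and collapse double inv
Inverses cancel:  k cancels
Collect terms:  r(s(p), join(k, m))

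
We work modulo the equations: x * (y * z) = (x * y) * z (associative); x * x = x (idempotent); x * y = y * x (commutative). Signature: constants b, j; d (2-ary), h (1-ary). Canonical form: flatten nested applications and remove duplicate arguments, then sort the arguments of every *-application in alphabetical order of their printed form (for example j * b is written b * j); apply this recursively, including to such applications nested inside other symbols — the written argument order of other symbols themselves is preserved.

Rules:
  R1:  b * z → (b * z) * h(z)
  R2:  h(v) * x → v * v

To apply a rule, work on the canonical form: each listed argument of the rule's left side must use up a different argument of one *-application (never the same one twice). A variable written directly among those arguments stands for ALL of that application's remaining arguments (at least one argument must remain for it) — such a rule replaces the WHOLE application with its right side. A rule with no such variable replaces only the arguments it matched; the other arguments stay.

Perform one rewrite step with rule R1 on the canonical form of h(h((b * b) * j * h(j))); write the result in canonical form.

Canonical form:  h(h(b * h(j) * j))
Apply R1:  consuming b;  z := h(j) * j
The extension variable absorbs all remaining arguments, so the whole application is rewritten.
Giving:  h(h(b * h(h(j) * j) * h(j) * j))

Answer: h(h(b * h(h(j) * j) * h(j) * j))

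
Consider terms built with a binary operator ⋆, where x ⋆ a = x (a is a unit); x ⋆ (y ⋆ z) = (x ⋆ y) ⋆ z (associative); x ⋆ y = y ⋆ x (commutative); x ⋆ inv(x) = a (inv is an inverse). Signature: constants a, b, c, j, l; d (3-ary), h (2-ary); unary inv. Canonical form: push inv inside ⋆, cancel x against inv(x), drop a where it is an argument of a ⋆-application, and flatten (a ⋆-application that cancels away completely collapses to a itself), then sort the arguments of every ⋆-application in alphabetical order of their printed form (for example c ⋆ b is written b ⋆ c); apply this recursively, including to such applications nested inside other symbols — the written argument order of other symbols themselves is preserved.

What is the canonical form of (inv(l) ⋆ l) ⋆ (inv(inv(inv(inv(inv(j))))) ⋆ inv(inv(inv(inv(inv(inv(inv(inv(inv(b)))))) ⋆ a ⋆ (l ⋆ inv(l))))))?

Answer: inv(b) ⋆ inv(j)

Derivation:
Push inv inside:  distribute inv over ⋆ and collapse double inv
Inverses cancel:  l cancels
Collect terms:  inv(j) ⋆ inv(b)
Sort:  inv(b) ⋆ inv(j)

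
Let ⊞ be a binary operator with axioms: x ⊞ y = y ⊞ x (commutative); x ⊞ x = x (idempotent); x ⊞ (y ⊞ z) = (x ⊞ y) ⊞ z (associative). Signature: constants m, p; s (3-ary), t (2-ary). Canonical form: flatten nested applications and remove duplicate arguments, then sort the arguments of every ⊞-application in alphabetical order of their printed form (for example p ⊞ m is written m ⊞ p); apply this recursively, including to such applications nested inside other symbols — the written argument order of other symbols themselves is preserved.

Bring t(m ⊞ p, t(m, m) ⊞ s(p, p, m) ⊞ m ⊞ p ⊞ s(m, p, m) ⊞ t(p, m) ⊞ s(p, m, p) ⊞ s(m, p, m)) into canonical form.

Answer: t(m ⊞ p, m ⊞ p ⊞ s(m, p, m) ⊞ s(p, m, p) ⊞ s(p, p, m) ⊞ t(m, m) ⊞ t(p, m))

Derivation:
Descend into:  t(m, m) ⊞ s(p, p, m) ⊞ m ⊞ p ⊞ s(m, p, m) ⊞ t(p, m) ⊞ s(p, m, p) ⊞ s(m, p, m)
Deduplicate:  drop duplicate s(m, p, m)
Sort:  m ⊞ p ⊞ s(m, p, m) ⊞ s(p, m, p) ⊞ s(p, p, m) ⊞ t(m, m) ⊞ t(p, m)
Rebuild:  t(m ⊞ p, m ⊞ p ⊞ s(m, p, m) ⊞ s(p, m, p) ⊞ s(p, p, m) ⊞ t(m, m) ⊞ t(p, m))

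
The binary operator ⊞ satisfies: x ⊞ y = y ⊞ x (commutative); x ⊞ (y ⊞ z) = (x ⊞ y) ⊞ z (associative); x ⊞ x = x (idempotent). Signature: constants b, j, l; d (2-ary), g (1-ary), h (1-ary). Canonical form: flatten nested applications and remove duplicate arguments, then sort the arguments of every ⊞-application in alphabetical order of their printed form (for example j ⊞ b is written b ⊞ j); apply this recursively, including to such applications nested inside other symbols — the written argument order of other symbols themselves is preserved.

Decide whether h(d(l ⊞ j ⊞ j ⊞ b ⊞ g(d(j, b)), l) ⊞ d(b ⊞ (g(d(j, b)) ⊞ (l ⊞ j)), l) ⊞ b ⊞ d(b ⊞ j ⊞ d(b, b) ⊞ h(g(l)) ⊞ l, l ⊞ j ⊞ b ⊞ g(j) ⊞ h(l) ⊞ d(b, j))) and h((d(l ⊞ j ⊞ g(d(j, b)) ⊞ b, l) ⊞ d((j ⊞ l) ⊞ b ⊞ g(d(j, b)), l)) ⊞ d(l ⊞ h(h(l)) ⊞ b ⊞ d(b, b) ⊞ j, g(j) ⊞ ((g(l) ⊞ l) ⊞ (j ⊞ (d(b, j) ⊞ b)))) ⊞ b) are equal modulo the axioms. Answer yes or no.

Answer: no — h(b ⊞ d(b ⊞ d(b, b) ⊞ h(g(l)) ⊞ j ⊞ l, b ⊞ d(b, j) ⊞ g(j) ⊞ h(l) ⊞ j ⊞ l) ⊞ d(b ⊞ g(d(j, b)) ⊞ j ⊞ l, l)) vs h(b ⊞ d(b ⊞ d(b, b) ⊞ h(h(l)) ⊞ j ⊞ l, b ⊞ d(b, j) ⊞ g(j) ⊞ g(l) ⊞ j ⊞ l) ⊞ d(b ⊞ g(d(j, b)) ⊞ j ⊞ l, l))

Derivation:
Left:  h(d(l ⊞ j ⊞ j ⊞ b ⊞ g(d(j, b)), l) ⊞ d(b ⊞ (g(d(j, b)) ⊞ (l ⊞ j)), l) ⊞ b ⊞ d(b ⊞ j ⊞ d(b, b) ⊞ h(g(l)) ⊞ l, l ⊞ j ⊞ b ⊞ g(j) ⊞ h(l) ⊞ d(b, j)))
  Work inside:  d(l ⊞ j ⊞ j ⊞ b ⊞ g(d(j, b)), l) ⊞ d(b ⊞ (g(d(j, b)) ⊞ (l ⊞ j)), l) ⊞ b ⊞ d(b ⊞ j ⊞ d(b, b) ⊞ h(g(l)) ⊞ l, l ⊞ j ⊞ b ⊞ g(j) ⊞ h(l) ⊞ d(b, j))
  Simplify inside:  d(l ⊞ j ⊞ j ⊞ b ⊞ g(d(j, b)), l)  →  d(b ⊞ g(d(j, b)) ⊞ j ⊞ l, l)
  Inside:  d(b ⊞ (g(d(j, b)) ⊞ (l ⊞ j)), l)  →  d(b ⊞ g(d(j, b)) ⊞ j ⊞ l, l)
  Canonicalize subterm:  d(b ⊞ j ⊞ d(b, b) ⊞ h(g(l)) ⊞ l, l ⊞ j ⊞ b ⊞ g(j) ⊞ h(l) ⊞ d(b, j))  →  d(b ⊞ d(b, b) ⊞ h(g(l)) ⊞ j ⊞ l, b ⊞ d(b, j) ⊞ g(j) ⊞ h(l) ⊞ j ⊞ l)
  Deduplicate:  drop duplicate d(b ⊞ g(d(j, b)) ⊞ j ⊞ l, l)
  Sort:  b ⊞ d(b ⊞ d(b, b) ⊞ h(g(l)) ⊞ j ⊞ l, b ⊞ d(b, j) ⊞ g(j) ⊞ h(l) ⊞ j ⊞ l) ⊞ d(b ⊞ g(d(j, b)) ⊞ j ⊞ l, l)
  Put back:  h(b ⊞ d(b ⊞ d(b, b) ⊞ h(g(l)) ⊞ j ⊞ l, b ⊞ d(b, j) ⊞ g(j) ⊞ h(l) ⊞ j ⊞ l) ⊞ d(b ⊞ g(d(j, b)) ⊞ j ⊞ l, l))
Right:  h((d(l ⊞ j ⊞ g(d(j, b)) ⊞ b, l) ⊞ d((j ⊞ l) ⊞ b ⊞ g(d(j, b)), l)) ⊞ d(l ⊞ h(h(l)) ⊞ b ⊞ d(b, b) ⊞ j, g(j) ⊞ ((g(l) ⊞ l) ⊞ (j ⊞ (d(b, j) ⊞ b)))) ⊞ b)
  Focus inside:  (d(l ⊞ j ⊞ g(d(j, b)) ⊞ b, l) ⊞ d((j ⊞ l) ⊞ b ⊞ g(d(j, b)), l)) ⊞ d(l ⊞ h(h(l)) ⊞ b ⊞ d(b, b) ⊞ j, g(j) ⊞ ((g(l) ⊞ l) ⊞ (j ⊞ (d(b, j) ⊞ b)))) ⊞ b
  Un-nest:  d(l ⊞ j ⊞ g(d(j, b)) ⊞ b, l) ⊞ d((j ⊞ l) ⊞ b ⊞ g(d(j, b)), l) ⊞ d(l ⊞ h(h(l)) ⊞ b ⊞ d(b, b) ⊞ j, g(j) ⊞ ((g(l) ⊞ l) ⊞ (j ⊞ (d(b, j) ⊞ b)))) ⊞ b
  Canonicalize subterm:  d(l ⊞ j ⊞ g(d(j, b)) ⊞ b, l)  →  d(b ⊞ g(d(j, b)) ⊞ j ⊞ l, l)
  Inside:  d((j ⊞ l) ⊞ b ⊞ g(d(j, b)), l)  →  d(b ⊞ g(d(j, b)) ⊞ j ⊞ l, l)
  Inside:  d(l ⊞ h(h(l)) ⊞ b ⊞ d(b, b) ⊞ j, g(j) ⊞ ((g(l) ⊞ l) ⊞ (j ⊞ (d(b, j) ⊞ b))))  →  d(b ⊞ d(b, b) ⊞ h(h(l)) ⊞ j ⊞ l, b ⊞ d(b, j) ⊞ g(j) ⊞ g(l) ⊞ j ⊞ l)
  Drop duplicates:  drop duplicate d(b ⊞ g(d(j, b)) ⊞ j ⊞ l, l)
  Sort:  b ⊞ d(b ⊞ d(b, b) ⊞ h(h(l)) ⊞ j ⊞ l, b ⊞ d(b, j) ⊞ g(j) ⊞ g(l) ⊞ j ⊞ l) ⊞ d(b ⊞ g(d(j, b)) ⊞ j ⊞ l, l)
  Rebuild:  h(b ⊞ d(b ⊞ d(b, b) ⊞ h(h(l)) ⊞ j ⊞ l, b ⊞ d(b, j) ⊞ g(j) ⊞ g(l) ⊞ j ⊞ l) ⊞ d(b ⊞ g(d(j, b)) ⊞ j ⊞ l, l))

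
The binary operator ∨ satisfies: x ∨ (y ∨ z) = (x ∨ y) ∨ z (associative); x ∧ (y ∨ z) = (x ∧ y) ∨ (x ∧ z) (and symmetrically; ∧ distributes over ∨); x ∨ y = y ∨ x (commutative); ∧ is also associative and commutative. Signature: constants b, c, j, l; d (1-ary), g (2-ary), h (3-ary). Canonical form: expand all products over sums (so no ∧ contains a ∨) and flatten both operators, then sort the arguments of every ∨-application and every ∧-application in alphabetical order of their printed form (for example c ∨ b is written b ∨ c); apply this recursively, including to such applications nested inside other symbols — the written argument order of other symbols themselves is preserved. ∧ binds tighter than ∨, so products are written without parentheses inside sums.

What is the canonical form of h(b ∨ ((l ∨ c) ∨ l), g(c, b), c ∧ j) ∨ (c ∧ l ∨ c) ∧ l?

Answer: c ∧ l ∨ c ∧ l ∧ l ∨ h(b ∨ c ∨ l ∨ l, g(c, b), c ∧ j)

Derivation:
Distribute:  h(b ∨ c ∨ l ∨ l, g(c, b), c ∧ j) ∨ c ∧ l ∧ l ∨ c ∧ l
Sort arguments:  c ∧ l ∨ c ∧ l ∧ l ∨ h(b ∨ c ∨ l ∨ l, g(c, b), c ∧ j)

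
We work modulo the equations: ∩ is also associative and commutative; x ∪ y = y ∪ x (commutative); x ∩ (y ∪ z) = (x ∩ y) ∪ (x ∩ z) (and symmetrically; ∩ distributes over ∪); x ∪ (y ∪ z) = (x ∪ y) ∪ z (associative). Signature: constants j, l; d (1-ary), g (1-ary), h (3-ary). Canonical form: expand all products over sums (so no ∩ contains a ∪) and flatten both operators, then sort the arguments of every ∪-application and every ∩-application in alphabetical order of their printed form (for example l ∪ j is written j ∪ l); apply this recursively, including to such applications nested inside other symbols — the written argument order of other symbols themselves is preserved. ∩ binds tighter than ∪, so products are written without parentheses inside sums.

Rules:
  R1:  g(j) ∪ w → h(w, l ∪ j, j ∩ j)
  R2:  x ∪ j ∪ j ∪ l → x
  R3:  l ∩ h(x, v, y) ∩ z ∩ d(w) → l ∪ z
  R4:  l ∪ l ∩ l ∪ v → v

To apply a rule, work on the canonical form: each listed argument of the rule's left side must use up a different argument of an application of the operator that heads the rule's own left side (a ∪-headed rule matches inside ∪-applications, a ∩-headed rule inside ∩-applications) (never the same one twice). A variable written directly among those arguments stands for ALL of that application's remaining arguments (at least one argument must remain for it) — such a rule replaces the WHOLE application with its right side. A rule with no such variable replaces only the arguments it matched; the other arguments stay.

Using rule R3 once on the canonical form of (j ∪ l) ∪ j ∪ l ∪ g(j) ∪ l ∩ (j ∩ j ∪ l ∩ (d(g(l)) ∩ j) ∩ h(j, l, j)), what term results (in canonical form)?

Answer: g(j) ∪ j ∪ j ∪ j ∩ j ∩ l ∪ j ∩ l ∪ l ∪ l ∪ l

Derivation:
Canonical form:  d(g(l)) ∩ h(j, l, j) ∩ j ∩ l ∩ l ∪ g(j) ∪ j ∪ j ∪ j ∩ j ∩ l ∪ l ∪ l
R3 matches:  uses d(g(l)), h(j, l, j), l;  v := l, w := g(l), x := j, y := j, z := j ∩ l
The extension variable absorbs all remaining arguments, so the whole application is rewritten.
Result:  g(j) ∪ j ∪ j ∪ j ∩ j ∩ l ∪ j ∩ l ∪ l ∪ l ∪ l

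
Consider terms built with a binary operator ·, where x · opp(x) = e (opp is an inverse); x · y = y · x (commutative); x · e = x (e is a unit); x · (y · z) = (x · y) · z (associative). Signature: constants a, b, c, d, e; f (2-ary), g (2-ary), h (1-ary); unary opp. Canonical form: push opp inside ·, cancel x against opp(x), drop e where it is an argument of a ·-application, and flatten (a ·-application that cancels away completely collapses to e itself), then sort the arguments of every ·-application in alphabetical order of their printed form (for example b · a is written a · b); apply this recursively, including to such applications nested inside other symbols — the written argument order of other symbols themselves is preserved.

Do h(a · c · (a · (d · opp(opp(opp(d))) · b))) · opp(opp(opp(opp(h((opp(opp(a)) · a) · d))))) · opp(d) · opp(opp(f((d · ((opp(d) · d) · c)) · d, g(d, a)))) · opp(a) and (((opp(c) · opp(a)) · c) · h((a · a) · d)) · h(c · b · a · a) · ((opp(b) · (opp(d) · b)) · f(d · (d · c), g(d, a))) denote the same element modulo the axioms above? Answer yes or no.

Answer: yes — both canonical forms are f(c · d · d, g(d, a)) · h(a · a · b · c) · h(a · a · d) · opp(a) · opp(d)

Derivation:
Left:  h(a · c · (a · (d · opp(opp(opp(d))) · b))) · opp(opp(opp(opp(h((opp(opp(a)) · a) · d))))) · opp(d) · opp(opp(f((d · ((opp(d) · d) · c)) · d, g(d, a)))) · opp(a)
  Push opp inside:  distribute opp over · and collapse double opp
  Combine occurrences:  h(a · a · b · c) · h(a · a · d) · opp(d) · f(c · d · d, g(d, a)) · opp(a)
  Order the arguments:  f(c · d · d, g(d, a)) · h(a · a · b · c) · h(a · a · d) · opp(a) · opp(d)
Right:  (((opp(c) · opp(a)) · c) · h((a · a) · d)) · h(c · b · a · a) · ((opp(b) · (opp(d) · b)) · f(d · (d · c), g(d, a)))
  Cancel:  c cancels; b cancels
  Combine occurrences:  opp(a) · h(a · a · d) · h(a · a · b · c) · opp(d) · f(c · d · d, g(d, a))
  Sort arguments:  f(c · d · d, g(d, a)) · h(a · a · b · c) · h(a · a · d) · opp(a) · opp(d)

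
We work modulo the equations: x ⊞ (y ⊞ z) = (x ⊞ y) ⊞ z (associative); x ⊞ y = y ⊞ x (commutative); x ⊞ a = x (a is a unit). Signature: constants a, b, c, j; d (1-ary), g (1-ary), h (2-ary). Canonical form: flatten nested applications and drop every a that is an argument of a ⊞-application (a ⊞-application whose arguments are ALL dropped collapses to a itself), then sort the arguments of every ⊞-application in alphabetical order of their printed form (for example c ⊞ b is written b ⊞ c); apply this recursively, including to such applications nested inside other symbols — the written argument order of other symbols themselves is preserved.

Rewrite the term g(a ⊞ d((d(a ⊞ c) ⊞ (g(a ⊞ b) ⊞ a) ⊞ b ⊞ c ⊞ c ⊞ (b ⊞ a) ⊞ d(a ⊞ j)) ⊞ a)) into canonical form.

Descend into:  a ⊞ d((d(a ⊞ c) ⊞ (g(a ⊞ b) ⊞ a) ⊞ b ⊞ c ⊞ c ⊞ (b ⊞ a) ⊞ d(a ⊞ j)) ⊞ a)
Simplify inside:  d((d(a ⊞ c) ⊞ (g(a ⊞ b) ⊞ a) ⊞ b ⊞ c ⊞ c ⊞ (b ⊞ a) ⊞ d(a ⊞ j)) ⊞ a)  →  d(b ⊞ b ⊞ c ⊞ c ⊞ d(c) ⊞ d(j) ⊞ g(b))
Units out:  drop a
Sort:  d(b ⊞ b ⊞ c ⊞ c ⊞ d(c) ⊞ d(j) ⊞ g(b))
Rebuild:  g(d(b ⊞ b ⊞ c ⊞ c ⊞ d(c) ⊞ d(j) ⊞ g(b)))

Answer: g(d(b ⊞ b ⊞ c ⊞ c ⊞ d(c) ⊞ d(j) ⊞ g(b)))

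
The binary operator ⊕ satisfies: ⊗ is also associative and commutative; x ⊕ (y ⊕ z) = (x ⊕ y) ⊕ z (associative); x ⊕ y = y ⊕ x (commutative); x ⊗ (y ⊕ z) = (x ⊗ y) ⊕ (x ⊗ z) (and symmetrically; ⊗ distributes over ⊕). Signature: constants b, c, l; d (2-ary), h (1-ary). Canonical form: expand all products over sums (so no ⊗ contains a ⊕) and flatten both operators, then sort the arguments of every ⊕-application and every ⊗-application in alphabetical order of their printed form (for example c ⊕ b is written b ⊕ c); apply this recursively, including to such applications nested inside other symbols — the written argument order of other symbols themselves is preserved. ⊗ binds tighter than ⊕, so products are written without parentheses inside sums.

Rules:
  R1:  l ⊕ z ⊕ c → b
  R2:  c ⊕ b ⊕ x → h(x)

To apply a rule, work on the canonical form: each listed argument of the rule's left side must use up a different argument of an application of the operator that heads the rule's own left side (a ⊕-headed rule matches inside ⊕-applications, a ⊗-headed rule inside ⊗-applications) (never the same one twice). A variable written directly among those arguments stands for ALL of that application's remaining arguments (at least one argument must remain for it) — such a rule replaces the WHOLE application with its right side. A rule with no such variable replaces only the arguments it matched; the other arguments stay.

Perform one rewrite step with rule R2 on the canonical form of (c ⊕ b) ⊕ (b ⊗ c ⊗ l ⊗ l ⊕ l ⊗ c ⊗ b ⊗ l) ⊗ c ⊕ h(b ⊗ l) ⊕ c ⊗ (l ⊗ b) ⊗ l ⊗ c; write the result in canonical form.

Answer: h(b ⊗ c ⊗ c ⊗ l ⊗ l ⊕ b ⊗ c ⊗ c ⊗ l ⊗ l ⊕ b ⊗ c ⊗ c ⊗ l ⊗ l ⊕ h(b ⊗ l))

Derivation:
Canonical form:  b ⊕ b ⊗ c ⊗ c ⊗ l ⊗ l ⊕ b ⊗ c ⊗ c ⊗ l ⊗ l ⊕ b ⊗ c ⊗ c ⊗ l ⊗ l ⊕ c ⊕ h(b ⊗ l)
R2 matches:  uses b, c;  x := b ⊗ c ⊗ c ⊗ l ⊗ l ⊕ b ⊗ c ⊗ c ⊗ l ⊗ l ⊕ b ⊗ c ⊗ c ⊗ l ⊗ l ⊕ h(b ⊗ l)
The variable takes the whole remainder — replace the entire application.
Giving:  h(b ⊗ c ⊗ c ⊗ l ⊗ l ⊕ b ⊗ c ⊗ c ⊗ l ⊗ l ⊕ b ⊗ c ⊗ c ⊗ l ⊗ l ⊕ h(b ⊗ l))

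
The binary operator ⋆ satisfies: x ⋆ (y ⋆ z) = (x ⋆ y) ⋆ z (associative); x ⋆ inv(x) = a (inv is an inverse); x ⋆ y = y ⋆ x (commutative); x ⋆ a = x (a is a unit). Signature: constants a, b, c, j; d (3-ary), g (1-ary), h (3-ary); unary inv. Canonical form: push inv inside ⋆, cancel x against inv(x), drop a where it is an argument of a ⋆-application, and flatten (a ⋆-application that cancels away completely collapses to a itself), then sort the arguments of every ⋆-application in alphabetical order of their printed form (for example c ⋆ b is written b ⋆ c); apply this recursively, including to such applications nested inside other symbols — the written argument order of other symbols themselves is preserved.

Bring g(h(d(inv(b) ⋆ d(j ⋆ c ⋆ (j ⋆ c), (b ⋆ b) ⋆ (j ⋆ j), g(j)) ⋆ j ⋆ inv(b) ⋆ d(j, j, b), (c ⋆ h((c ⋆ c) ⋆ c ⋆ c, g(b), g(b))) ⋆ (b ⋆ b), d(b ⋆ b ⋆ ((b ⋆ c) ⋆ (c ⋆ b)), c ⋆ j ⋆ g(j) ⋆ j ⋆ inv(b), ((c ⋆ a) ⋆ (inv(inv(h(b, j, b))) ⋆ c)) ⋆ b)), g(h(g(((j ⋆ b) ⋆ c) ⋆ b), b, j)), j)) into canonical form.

Answer: g(h(d(d(c ⋆ c ⋆ j ⋆ j, b ⋆ b ⋆ j ⋆ j, g(j)) ⋆ d(j, j, b) ⋆ inv(b) ⋆ inv(b) ⋆ j, b ⋆ b ⋆ c ⋆ h(c ⋆ c ⋆ c ⋆ c, g(b), g(b)), d(b ⋆ b ⋆ b ⋆ b ⋆ c ⋆ c, c ⋆ g(j) ⋆ inv(b) ⋆ j ⋆ j, b ⋆ c ⋆ c ⋆ h(b, j, b))), g(h(g(b ⋆ b ⋆ c ⋆ j), b, j)), j))

Derivation:
Descend into:  inv(b) ⋆ d(j ⋆ c ⋆ (j ⋆ c), (b ⋆ b) ⋆ (j ⋆ j), g(j)) ⋆ j ⋆ inv(b) ⋆ d(j, j, b)
Collect terms:  inv(b) ⋆ inv(b) ⋆ d(c ⋆ c ⋆ j ⋆ j, b ⋆ b ⋆ j ⋆ j, g(j)) ⋆ j ⋆ d(j, j, b)
Order the arguments:  d(c ⋆ c ⋆ j ⋆ j, b ⋆ b ⋆ j ⋆ j, g(j)) ⋆ d(j, j, b) ⋆ inv(b) ⋆ inv(b) ⋆ j
Reassemble:  g(h(d(d(c ⋆ c ⋆ j ⋆ j, b ⋆ b ⋆ j ⋆ j, g(j)) ⋆ d(j, j, b) ⋆ inv(b) ⋆ inv(b) ⋆ j, b ⋆ b ⋆ c ⋆ h(c ⋆ c ⋆ c ⋆ c, g(b), g(b)), d(b ⋆ b ⋆ b ⋆ b ⋆ c ⋆ c, c ⋆ g(j) ⋆ inv(b) ⋆ j ⋆ j, b ⋆ c ⋆ c ⋆ h(b, j, b))), g(h(g(b ⋆ b ⋆ c ⋆ j), b, j)), j))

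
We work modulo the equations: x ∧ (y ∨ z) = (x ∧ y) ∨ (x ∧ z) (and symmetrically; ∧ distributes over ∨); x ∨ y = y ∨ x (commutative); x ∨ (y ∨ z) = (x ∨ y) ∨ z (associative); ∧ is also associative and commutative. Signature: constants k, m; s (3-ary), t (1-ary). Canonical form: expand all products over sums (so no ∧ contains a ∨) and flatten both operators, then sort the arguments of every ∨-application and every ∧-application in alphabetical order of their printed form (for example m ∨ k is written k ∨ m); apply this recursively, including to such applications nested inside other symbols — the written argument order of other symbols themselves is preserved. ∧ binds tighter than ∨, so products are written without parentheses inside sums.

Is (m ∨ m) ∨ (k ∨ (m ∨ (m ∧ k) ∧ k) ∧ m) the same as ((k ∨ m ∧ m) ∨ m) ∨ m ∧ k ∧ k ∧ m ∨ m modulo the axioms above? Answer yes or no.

Answer: yes — both canonical forms are k ∨ k ∧ k ∧ m ∧ m ∨ m ∨ m ∨ m ∧ m

Derivation:
Left:  (m ∨ m) ∨ (k ∨ (m ∨ (m ∧ k) ∧ k) ∧ m)
  Expand products over sums:  m ∨ m ∨ k ∨ m ∧ m ∨ k ∧ k ∧ m ∧ m
  Order the arguments:  k ∨ k ∧ k ∧ m ∧ m ∨ m ∨ m ∨ m ∧ m
Right:  ((k ∨ m ∧ m) ∨ m) ∨ m ∧ k ∧ k ∧ m ∨ m
  Merge nested applications:  k ∨ m ∧ m ∨ m ∨ k ∧ k ∧ m ∧ m ∨ m
  Sort:  k ∨ k ∧ k ∧ m ∧ m ∨ m ∨ m ∨ m ∧ m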